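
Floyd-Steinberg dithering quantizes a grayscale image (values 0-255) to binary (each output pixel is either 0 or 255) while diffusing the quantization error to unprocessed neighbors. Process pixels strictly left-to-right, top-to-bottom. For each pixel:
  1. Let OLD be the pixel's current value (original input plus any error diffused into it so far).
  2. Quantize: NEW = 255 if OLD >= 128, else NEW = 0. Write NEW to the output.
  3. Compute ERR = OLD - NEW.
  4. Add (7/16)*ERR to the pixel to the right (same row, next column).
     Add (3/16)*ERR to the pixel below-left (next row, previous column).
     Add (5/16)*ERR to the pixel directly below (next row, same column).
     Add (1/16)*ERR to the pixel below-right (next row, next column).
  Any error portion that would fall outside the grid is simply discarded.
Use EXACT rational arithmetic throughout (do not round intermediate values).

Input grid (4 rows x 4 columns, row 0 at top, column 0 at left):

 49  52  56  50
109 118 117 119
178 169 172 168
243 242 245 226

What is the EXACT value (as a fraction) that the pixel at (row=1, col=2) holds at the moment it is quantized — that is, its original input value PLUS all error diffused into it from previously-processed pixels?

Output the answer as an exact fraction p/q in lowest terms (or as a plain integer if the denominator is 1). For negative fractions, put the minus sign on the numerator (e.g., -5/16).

(0,0): OLD=49 → NEW=0, ERR=49
(0,1): OLD=1175/16 → NEW=0, ERR=1175/16
(0,2): OLD=22561/256 → NEW=0, ERR=22561/256
(0,3): OLD=362727/4096 → NEW=0, ERR=362727/4096
(1,0): OLD=35349/256 → NEW=255, ERR=-29931/256
(1,1): OLD=224019/2048 → NEW=0, ERR=224019/2048
(1,2): OLD=13997839/65536 → NEW=255, ERR=-2713841/65536
Target (1,2): original=117, with diffused error = 13997839/65536

Answer: 13997839/65536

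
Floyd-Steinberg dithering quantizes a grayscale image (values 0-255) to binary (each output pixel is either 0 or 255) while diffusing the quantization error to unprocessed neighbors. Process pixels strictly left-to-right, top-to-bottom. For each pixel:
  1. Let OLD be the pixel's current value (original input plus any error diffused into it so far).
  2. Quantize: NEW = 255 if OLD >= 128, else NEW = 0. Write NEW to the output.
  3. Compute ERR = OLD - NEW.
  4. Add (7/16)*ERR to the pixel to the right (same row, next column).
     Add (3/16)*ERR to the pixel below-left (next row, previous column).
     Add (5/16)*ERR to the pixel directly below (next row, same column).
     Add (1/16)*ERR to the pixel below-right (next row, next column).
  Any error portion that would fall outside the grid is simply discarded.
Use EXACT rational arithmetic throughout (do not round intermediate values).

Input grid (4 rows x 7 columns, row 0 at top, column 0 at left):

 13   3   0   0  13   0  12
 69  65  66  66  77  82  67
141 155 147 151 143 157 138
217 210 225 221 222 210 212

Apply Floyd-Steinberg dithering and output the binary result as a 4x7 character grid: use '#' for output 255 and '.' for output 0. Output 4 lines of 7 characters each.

Answer: .......
....#..
####.##
##.####

Derivation:
(0,0): OLD=13 → NEW=0, ERR=13
(0,1): OLD=139/16 → NEW=0, ERR=139/16
(0,2): OLD=973/256 → NEW=0, ERR=973/256
(0,3): OLD=6811/4096 → NEW=0, ERR=6811/4096
(0,4): OLD=899645/65536 → NEW=0, ERR=899645/65536
(0,5): OLD=6297515/1048576 → NEW=0, ERR=6297515/1048576
(0,6): OLD=245409197/16777216 → NEW=0, ERR=245409197/16777216
(1,0): OLD=19121/256 → NEW=0, ERR=19121/256
(1,1): OLD=208727/2048 → NEW=0, ERR=208727/2048
(1,2): OLD=7381411/65536 → NEW=0, ERR=7381411/65536
(1,3): OLD=31092199/262144 → NEW=0, ERR=31092199/262144
(1,4): OLD=2255034965/16777216 → NEW=255, ERR=-2023155115/16777216
(1,5): OLD=4659979749/134217728 → NEW=0, ERR=4659979749/134217728
(1,6): OLD=187123712459/2147483648 → NEW=0, ERR=187123712459/2147483648
(2,0): OLD=6011309/32768 → NEW=255, ERR=-2344531/32768
(2,1): OLD=190141375/1048576 → NEW=255, ERR=-77245505/1048576
(2,2): OLD=2996019709/16777216 → NEW=255, ERR=-1282170371/16777216
(2,3): OLD=18664120405/134217728 → NEW=255, ERR=-15561400235/134217728
(2,4): OLD=73566650277/1073741824 → NEW=0, ERR=73566650277/1073741824
(2,5): OLD=7099617690231/34359738368 → NEW=255, ERR=-1662115593609/34359738368
(2,6): OLD=80394344973745/549755813888 → NEW=255, ERR=-59793387567695/549755813888
(3,0): OLD=3033794397/16777216 → NEW=255, ERR=-1244395683/16777216
(3,1): OLD=18217062297/134217728 → NEW=255, ERR=-16008458343/134217728
(3,2): OLD=131633086107/1073741824 → NEW=0, ERR=131633086107/1073741824
(3,3): OLD=1058591932525/4294967296 → NEW=255, ERR=-36624727955/4294967296
(3,4): OLD=122795404720989/549755813888 → NEW=255, ERR=-17392327820451/549755813888
(3,5): OLD=725374977335271/4398046511104 → NEW=255, ERR=-396126882996249/4398046511104
(3,6): OLD=9540799286001273/70368744177664 → NEW=255, ERR=-8403230479303047/70368744177664
Row 0: .......
Row 1: ....#..
Row 2: ####.##
Row 3: ##.####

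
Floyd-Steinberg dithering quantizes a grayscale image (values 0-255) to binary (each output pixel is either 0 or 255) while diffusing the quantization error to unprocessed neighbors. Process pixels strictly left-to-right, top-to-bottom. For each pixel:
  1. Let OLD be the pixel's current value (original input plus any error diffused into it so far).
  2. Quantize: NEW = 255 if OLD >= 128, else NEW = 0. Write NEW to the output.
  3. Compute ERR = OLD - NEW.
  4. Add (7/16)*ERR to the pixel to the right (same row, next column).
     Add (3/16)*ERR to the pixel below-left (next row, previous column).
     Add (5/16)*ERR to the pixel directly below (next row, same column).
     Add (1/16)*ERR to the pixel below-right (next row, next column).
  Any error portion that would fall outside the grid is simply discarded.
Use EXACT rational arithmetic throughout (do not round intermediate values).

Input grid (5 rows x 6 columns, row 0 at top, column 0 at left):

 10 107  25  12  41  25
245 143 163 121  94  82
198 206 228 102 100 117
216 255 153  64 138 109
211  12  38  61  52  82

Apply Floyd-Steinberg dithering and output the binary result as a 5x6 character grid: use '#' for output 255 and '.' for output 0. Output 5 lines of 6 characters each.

(0,0): OLD=10 → NEW=0, ERR=10
(0,1): OLD=891/8 → NEW=0, ERR=891/8
(0,2): OLD=9437/128 → NEW=0, ERR=9437/128
(0,3): OLD=90635/2048 → NEW=0, ERR=90635/2048
(0,4): OLD=1977933/32768 → NEW=0, ERR=1977933/32768
(0,5): OLD=26952731/524288 → NEW=0, ERR=26952731/524288
(1,0): OLD=34433/128 → NEW=255, ERR=1793/128
(1,1): OLD=203143/1024 → NEW=255, ERR=-57977/1024
(1,2): OLD=5784467/32768 → NEW=255, ERR=-2571373/32768
(1,3): OLD=15259927/131072 → NEW=0, ERR=15259927/131072
(1,4): OLD=1478102501/8388608 → NEW=255, ERR=-660992539/8388608
(1,5): OLD=9041475251/134217728 → NEW=0, ERR=9041475251/134217728
(2,0): OLD=3141821/16384 → NEW=255, ERR=-1036099/16384
(2,1): OLD=76966511/524288 → NEW=255, ERR=-56726929/524288
(2,2): OLD=1463239181/8388608 → NEW=255, ERR=-675855859/8388608
(2,3): OLD=5600572389/67108864 → NEW=0, ERR=5600572389/67108864
(2,4): OLD=283027566127/2147483648 → NEW=255, ERR=-264580764113/2147483648
(2,5): OLD=2722127970361/34359738368 → NEW=0, ERR=2722127970361/34359738368
(3,0): OLD=1475982701/8388608 → NEW=255, ERR=-663112339/8388608
(3,1): OLD=11243764841/67108864 → NEW=255, ERR=-5868995479/67108864
(3,2): OLD=52852983307/536870912 → NEW=0, ERR=52852983307/536870912
(3,3): OLD=3608236978145/34359738368 → NEW=0, ERR=3608236978145/34359738368
(3,4): OLD=45495688504385/274877906944 → NEW=255, ERR=-24598177766335/274877906944
(3,5): OLD=382218606353967/4398046511104 → NEW=0, ERR=382218606353967/4398046511104
(4,0): OLD=182428044867/1073741824 → NEW=255, ERR=-91376120253/1073741824
(4,1): OLD=-670754529433/17179869184 → NEW=0, ERR=-670754529433/17179869184
(4,2): OLD=36232897423109/549755813888 → NEW=0, ERR=36232897423109/549755813888
(4,3): OLD=985383302876409/8796093022208 → NEW=0, ERR=985383302876409/8796093022208
(4,4): OLD=13497344376527241/140737488355328 → NEW=0, ERR=13497344376527241/140737488355328
(4,5): OLD=327689705358152223/2251799813685248 → NEW=255, ERR=-246519247131586017/2251799813685248
Row 0: ......
Row 1: ###.#.
Row 2: ###.#.
Row 3: ##..#.
Row 4: #....#

Answer: ......
###.#.
###.#.
##..#.
#....#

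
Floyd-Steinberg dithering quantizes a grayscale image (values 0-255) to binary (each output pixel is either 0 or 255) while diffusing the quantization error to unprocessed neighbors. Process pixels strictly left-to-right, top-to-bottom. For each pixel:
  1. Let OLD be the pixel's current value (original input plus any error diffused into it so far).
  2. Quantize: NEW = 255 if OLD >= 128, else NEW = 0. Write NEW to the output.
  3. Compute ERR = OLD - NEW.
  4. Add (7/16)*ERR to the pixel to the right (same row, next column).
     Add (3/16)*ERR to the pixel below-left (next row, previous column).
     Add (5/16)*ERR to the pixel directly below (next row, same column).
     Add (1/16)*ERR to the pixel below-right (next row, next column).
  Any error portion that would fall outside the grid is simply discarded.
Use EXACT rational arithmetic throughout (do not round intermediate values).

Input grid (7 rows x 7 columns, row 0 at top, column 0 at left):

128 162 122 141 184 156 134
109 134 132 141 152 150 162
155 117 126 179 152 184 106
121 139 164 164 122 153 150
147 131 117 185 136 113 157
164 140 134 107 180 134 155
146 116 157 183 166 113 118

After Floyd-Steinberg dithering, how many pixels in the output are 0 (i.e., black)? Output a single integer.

Answer: 21

Derivation:
(0,0): OLD=128 → NEW=255, ERR=-127
(0,1): OLD=1703/16 → NEW=0, ERR=1703/16
(0,2): OLD=43153/256 → NEW=255, ERR=-22127/256
(0,3): OLD=422647/4096 → NEW=0, ERR=422647/4096
(0,4): OLD=15017153/65536 → NEW=255, ERR=-1694527/65536
(0,5): OLD=151716167/1048576 → NEW=255, ERR=-115670713/1048576
(0,6): OLD=1438451953/16777216 → NEW=0, ERR=1438451953/16777216
(1,0): OLD=22853/256 → NEW=0, ERR=22853/256
(1,1): OLD=373091/2048 → NEW=255, ERR=-149149/2048
(1,2): OLD=6496415/65536 → NEW=0, ERR=6496415/65536
(1,3): OLD=54096947/262144 → NEW=255, ERR=-12749773/262144
(1,4): OLD=1818766521/16777216 → NEW=0, ERR=1818766521/16777216
(1,5): OLD=23812291977/134217728 → NEW=255, ERR=-10413228663/134217728
(1,6): OLD=317731977191/2147483648 → NEW=255, ERR=-229876353049/2147483648
(2,0): OLD=5545713/32768 → NEW=255, ERR=-2810127/32768
(2,1): OLD=84817387/1048576 → NEW=0, ERR=84817387/1048576
(2,2): OLD=2998002561/16777216 → NEW=255, ERR=-1280187519/16777216
(2,3): OLD=21064044217/134217728 → NEW=255, ERR=-13161476423/134217728
(2,4): OLD=134635135305/1073741824 → NEW=0, ERR=134635135305/1073741824
(2,5): OLD=6917198516483/34359738368 → NEW=255, ERR=-1844534767357/34359738368
(2,6): OLD=24306478118981/549755813888 → NEW=0, ERR=24306478118981/549755813888
(3,0): OLD=1834874977/16777216 → NEW=0, ERR=1834874977/16777216
(3,1): OLD=25831348301/134217728 → NEW=255, ERR=-8394172339/134217728
(3,2): OLD=106796403703/1073741824 → NEW=0, ERR=106796403703/1073741824
(3,3): OLD=840146929969/4294967296 → NEW=255, ERR=-255069730511/4294967296
(3,4): OLD=65424983768161/549755813888 → NEW=0, ERR=65424983768161/549755813888
(3,5): OLD=899033480509747/4398046511104 → NEW=255, ERR=-222468379821773/4398046511104
(3,6): OLD=9734191642434733/70368744177664 → NEW=255, ERR=-8209838122869587/70368744177664
(4,0): OLD=363892578319/2147483648 → NEW=255, ERR=-183715751921/2147483648
(4,1): OLD=3419224094915/34359738368 → NEW=0, ERR=3419224094915/34359738368
(4,2): OLD=97072841830733/549755813888 → NEW=255, ERR=-43114890710707/549755813888
(4,3): OLD=706591528303455/4398046511104 → NEW=255, ERR=-414910332028065/4398046511104
(4,4): OLD=4177089845591853/35184372088832 → NEW=0, ERR=4177089845591853/35184372088832
(4,5): OLD=151653360479476461/1125899906842624 → NEW=255, ERR=-135451115765392659/1125899906842624
(4,6): OLD=1166363800566982027/18014398509481984 → NEW=0, ERR=1166363800566982027/18014398509481984
(5,0): OLD=85720365608697/549755813888 → NEW=255, ERR=-54467366932743/549755813888
(5,1): OLD=473671738774611/4398046511104 → NEW=0, ERR=473671738774611/4398046511104
(5,2): OLD=5106723975432949/35184372088832 → NEW=255, ERR=-3865290907219211/35184372088832
(5,3): OLD=13177055957856809/281474976710656 → NEW=0, ERR=13177055957856809/281474976710656
(5,4): OLD=3767313281526081635/18014398509481984 → NEW=255, ERR=-826358338391824285/18014398509481984
(5,5): OLD=13820017088499582899/144115188075855872 → NEW=0, ERR=13820017088499582899/144115188075855872
(5,6): OLD=483462595252328663581/2305843009213693952 → NEW=255, ERR=-104527372097163294179/2305843009213693952
(6,0): OLD=9516157188953057/70368744177664 → NEW=255, ERR=-8427872576351263/70368744177664
(6,1): OLD=79339451850548053/1125899906842624 → NEW=0, ERR=79339451850548053/1125899906842624
(6,2): OLD=3044574820408016223/18014398509481984 → NEW=255, ERR=-1549096799509889697/18014398509481984
(6,3): OLD=20830517593018245633/144115188075855872 → NEW=255, ERR=-15918855366325001727/144115188075855872
(6,4): OLD=35811290293180830931/288230376151711744 → NEW=0, ERR=35811290293180830931/288230376151711744
(6,5): OLD=6860641800550808438255/36893488147419103232 → NEW=255, ERR=-2547197677041062885905/36893488147419103232
(6,6): OLD=47000256489922656388505/590295810358705651712 → NEW=0, ERR=47000256489922656388505/590295810358705651712
Output grid:
  Row 0: #.#.##.  (3 black, running=3)
  Row 1: .#.#.##  (3 black, running=6)
  Row 2: #.##.#.  (3 black, running=9)
  Row 3: .#.#.##  (3 black, running=12)
  Row 4: #.##.#.  (3 black, running=15)
  Row 5: #.#.#.#  (3 black, running=18)
  Row 6: #.##.#.  (3 black, running=21)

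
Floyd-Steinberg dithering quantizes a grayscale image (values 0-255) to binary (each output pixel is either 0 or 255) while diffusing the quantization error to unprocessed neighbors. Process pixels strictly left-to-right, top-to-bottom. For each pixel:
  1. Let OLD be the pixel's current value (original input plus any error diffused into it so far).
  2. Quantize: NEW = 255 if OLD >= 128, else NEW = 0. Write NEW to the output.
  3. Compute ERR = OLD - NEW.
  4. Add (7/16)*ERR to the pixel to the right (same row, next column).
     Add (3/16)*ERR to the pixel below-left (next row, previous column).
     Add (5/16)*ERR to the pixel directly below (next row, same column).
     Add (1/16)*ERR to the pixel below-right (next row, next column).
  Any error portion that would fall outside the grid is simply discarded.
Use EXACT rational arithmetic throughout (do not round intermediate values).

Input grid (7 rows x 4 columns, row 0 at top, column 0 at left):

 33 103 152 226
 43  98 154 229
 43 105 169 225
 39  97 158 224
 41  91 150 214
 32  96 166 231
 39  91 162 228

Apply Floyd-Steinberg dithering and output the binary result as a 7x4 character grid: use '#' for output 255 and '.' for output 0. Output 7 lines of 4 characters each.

(0,0): OLD=33 → NEW=0, ERR=33
(0,1): OLD=1879/16 → NEW=0, ERR=1879/16
(0,2): OLD=52065/256 → NEW=255, ERR=-13215/256
(0,3): OLD=833191/4096 → NEW=255, ERR=-211289/4096
(1,0): OLD=19285/256 → NEW=0, ERR=19285/256
(1,1): OLD=327763/2048 → NEW=255, ERR=-194477/2048
(1,2): OLD=6159823/65536 → NEW=0, ERR=6159823/65536
(1,3): OLD=262956505/1048576 → NEW=255, ERR=-4430375/1048576
(2,0): OLD=1596993/32768 → NEW=0, ERR=1596993/32768
(2,1): OLD=124758491/1048576 → NEW=0, ERR=124758491/1048576
(2,2): OLD=511072679/2097152 → NEW=255, ERR=-23701081/2097152
(2,3): OLD=7536650219/33554432 → NEW=255, ERR=-1019729941/33554432
(3,0): OLD=1284105777/16777216 → NEW=0, ERR=1284105777/16777216
(3,1): OLD=45256493423/268435456 → NEW=255, ERR=-23194547857/268435456
(3,2): OLD=508538961041/4294967296 → NEW=0, ERR=508538961041/4294967296
(3,3): OLD=18251768540023/68719476736 → NEW=255, ERR=728301972343/68719476736
(4,0): OLD=209238477725/4294967296 → NEW=0, ERR=209238477725/4294967296
(4,1): OLD=3858462930263/34359738368 → NEW=0, ERR=3858462930263/34359738368
(4,2): OLD=255875443738999/1099511627776 → NEW=255, ERR=-24500021343881/1099511627776
(4,3): OLD=3781677795911793/17592186044416 → NEW=255, ERR=-704329645414287/17592186044416
(5,0): OLD=37537113944205/549755813888 → NEW=0, ERR=37537113944205/549755813888
(5,1): OLD=2811788510590843/17592186044416 → NEW=255, ERR=-1674218930735237/17592186044416
(5,2): OLD=1028370499855111/8796093022208 → NEW=0, ERR=1028370499855111/8796093022208
(5,3): OLD=75504258049559559/281474976710656 → NEW=255, ERR=3728138988342279/281474976710656
(6,0): OLD=11960805530582673/281474976710656 → NEW=0, ERR=11960805530582673/281474976710656
(6,1): OLD=477558260671498503/4503599627370496 → NEW=0, ERR=477558260671498503/4503599627370496
(6,2): OLD=17399217163646108033/72057594037927936 → NEW=255, ERR=-975469316025515647/72057594037927936
(6,3): OLD=269234246878073687431/1152921504606846976 → NEW=255, ERR=-24760736796672291449/1152921504606846976
Row 0: ..##
Row 1: .#.#
Row 2: ..##
Row 3: .#.#
Row 4: ..##
Row 5: .#.#
Row 6: ..##

Answer: ..##
.#.#
..##
.#.#
..##
.#.#
..##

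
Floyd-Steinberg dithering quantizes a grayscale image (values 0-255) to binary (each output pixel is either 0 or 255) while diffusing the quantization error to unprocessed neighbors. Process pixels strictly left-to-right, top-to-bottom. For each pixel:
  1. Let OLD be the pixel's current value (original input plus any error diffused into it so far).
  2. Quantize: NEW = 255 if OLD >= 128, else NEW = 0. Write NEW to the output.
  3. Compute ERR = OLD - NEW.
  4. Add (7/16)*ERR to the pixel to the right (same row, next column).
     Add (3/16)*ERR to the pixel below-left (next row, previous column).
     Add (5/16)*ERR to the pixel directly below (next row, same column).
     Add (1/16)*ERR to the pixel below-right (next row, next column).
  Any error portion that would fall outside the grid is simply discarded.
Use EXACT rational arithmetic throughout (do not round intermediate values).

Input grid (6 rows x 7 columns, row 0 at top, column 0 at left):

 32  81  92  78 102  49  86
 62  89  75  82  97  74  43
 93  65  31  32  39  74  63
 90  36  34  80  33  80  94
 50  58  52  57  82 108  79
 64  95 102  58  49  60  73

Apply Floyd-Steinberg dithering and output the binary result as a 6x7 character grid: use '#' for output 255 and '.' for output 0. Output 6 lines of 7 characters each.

Answer: ..#...#
.#..#..
.....#.
#..#...
.....#.
.#.#..#

Derivation:
(0,0): OLD=32 → NEW=0, ERR=32
(0,1): OLD=95 → NEW=0, ERR=95
(0,2): OLD=2137/16 → NEW=255, ERR=-1943/16
(0,3): OLD=6367/256 → NEW=0, ERR=6367/256
(0,4): OLD=462361/4096 → NEW=0, ERR=462361/4096
(0,5): OLD=6447791/65536 → NEW=0, ERR=6447791/65536
(0,6): OLD=135312073/1048576 → NEW=255, ERR=-132074807/1048576
(1,0): OLD=1437/16 → NEW=0, ERR=1437/16
(1,1): OLD=17563/128 → NEW=255, ERR=-15077/128
(1,2): OLD=-15897/4096 → NEW=0, ERR=-15897/4096
(1,3): OLD=1665427/16384 → NEW=0, ERR=1665427/16384
(1,4): OLD=206306033/1048576 → NEW=255, ERR=-61080847/1048576
(1,5): OLD=525955665/8388608 → NEW=0, ERR=525955665/8388608
(1,6): OLD=4995376927/134217728 → NEW=0, ERR=4995376927/134217728
(2,0): OLD=202713/2048 → NEW=0, ERR=202713/2048
(2,1): OLD=5005683/65536 → NEW=0, ERR=5005683/65536
(2,2): OLD=78539577/1048576 → NEW=0, ERR=78539577/1048576
(2,3): OLD=716136209/8388608 → NEW=0, ERR=716136209/8388608
(2,4): OLD=5117388297/67108864 → NEW=0, ERR=5117388297/67108864
(2,5): OLD=279801461675/2147483648 → NEW=255, ERR=-267806868565/2147483648
(2,6): OLD=824290241629/34359738368 → NEW=0, ERR=824290241629/34359738368
(3,0): OLD=141822969/1048576 → NEW=255, ERR=-125563911/1048576
(3,1): OLD=232447413/8388608 → NEW=0, ERR=232447413/8388608
(3,2): OLD=6060626887/67108864 → NEW=0, ERR=6060626887/67108864
(3,3): OLD=44336970077/268435456 → NEW=255, ERR=-24114071203/268435456
(3,4): OLD=-17824229895/34359738368 → NEW=0, ERR=-17824229895/34359738368
(3,5): OLD=13762059774763/274877906944 → NEW=0, ERR=13762059774763/274877906944
(3,6): OLD=508443120955957/4398046511104 → NEW=0, ERR=508443120955957/4398046511104
(4,0): OLD=2385672199/134217728 → NEW=0, ERR=2385672199/134217728
(4,1): OLD=180141130731/2147483648 → NEW=0, ERR=180141130731/2147483648
(4,2): OLD=3498163441029/34359738368 → NEW=0, ERR=3498163441029/34359738368
(4,3): OLD=21719894092679/274877906944 → NEW=0, ERR=21719894092679/274877906944
(4,4): OLD=264279736887949/2199023255552 → NEW=0, ERR=264279736887949/2199023255552
(4,5): OLD=13923753331041349/70368744177664 → NEW=255, ERR=-4020276434262971/70368744177664
(4,6): OLD=105002694579542387/1125899906842624 → NEW=0, ERR=105002694579542387/1125899906842624
(5,0): OLD=2930300423665/34359738368 → NEW=0, ERR=2930300423665/34359738368
(5,1): OLD=49127709074763/274877906944 → NEW=255, ERR=-20966157195957/274877906944
(5,2): OLD=264990964206837/2199023255552 → NEW=0, ERR=264990964206837/2199023255552
(5,3): OLD=2890573882598489/17592186044416 → NEW=255, ERR=-1595433558727591/17592186044416
(5,4): OLD=46281177277924779/1125899906842624 → NEW=0, ERR=46281177277924779/1125899906842624
(5,5): OLD=766764672899305931/9007199254740992 → NEW=0, ERR=766764672899305931/9007199254740992
(5,6): OLD=19573273839428655365/144115188075855872 → NEW=255, ERR=-17176099119914591995/144115188075855872
Row 0: ..#...#
Row 1: .#..#..
Row 2: .....#.
Row 3: #..#...
Row 4: .....#.
Row 5: .#.#..#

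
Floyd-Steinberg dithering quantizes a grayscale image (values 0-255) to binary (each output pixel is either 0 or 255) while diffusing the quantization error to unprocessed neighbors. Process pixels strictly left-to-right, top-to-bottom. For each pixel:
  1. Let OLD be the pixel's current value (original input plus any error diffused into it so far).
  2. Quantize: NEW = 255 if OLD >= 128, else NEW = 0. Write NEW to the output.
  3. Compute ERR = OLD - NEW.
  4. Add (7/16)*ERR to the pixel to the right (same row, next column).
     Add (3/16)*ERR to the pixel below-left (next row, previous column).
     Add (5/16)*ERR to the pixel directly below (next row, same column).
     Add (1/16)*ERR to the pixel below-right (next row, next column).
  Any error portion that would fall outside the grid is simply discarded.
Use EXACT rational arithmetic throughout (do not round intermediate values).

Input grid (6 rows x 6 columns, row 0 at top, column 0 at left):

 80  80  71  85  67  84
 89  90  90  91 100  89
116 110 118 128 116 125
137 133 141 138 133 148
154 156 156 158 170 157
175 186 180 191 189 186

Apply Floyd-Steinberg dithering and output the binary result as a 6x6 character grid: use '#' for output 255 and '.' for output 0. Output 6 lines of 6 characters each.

Answer: ...#..
#.#..#
.#.#.#
#.#.#.
#.##.#
##.###

Derivation:
(0,0): OLD=80 → NEW=0, ERR=80
(0,1): OLD=115 → NEW=0, ERR=115
(0,2): OLD=1941/16 → NEW=0, ERR=1941/16
(0,3): OLD=35347/256 → NEW=255, ERR=-29933/256
(0,4): OLD=64901/4096 → NEW=0, ERR=64901/4096
(0,5): OLD=5959331/65536 → NEW=0, ERR=5959331/65536
(1,0): OLD=2169/16 → NEW=255, ERR=-1911/16
(1,1): OLD=12983/128 → NEW=0, ERR=12983/128
(1,2): OLD=645323/4096 → NEW=255, ERR=-399157/4096
(1,3): OLD=366659/16384 → NEW=0, ERR=366659/16384
(1,4): OLD=130531277/1048576 → NEW=0, ERR=130531277/1048576
(1,5): OLD=2900252299/16777216 → NEW=255, ERR=-1377937781/16777216
(2,0): OLD=200077/2048 → NEW=0, ERR=200077/2048
(2,1): OLD=10400631/65536 → NEW=255, ERR=-6311049/65536
(2,2): OLD=58669269/1048576 → NEW=0, ERR=58669269/1048576
(2,3): OLD=1482454525/8388608 → NEW=255, ERR=-656640515/8388608
(2,4): OLD=28629693319/268435456 → NEW=0, ERR=28629693319/268435456
(2,5): OLD=660459749665/4294967296 → NEW=255, ERR=-434756910815/4294967296
(3,0): OLD=156734085/1048576 → NEW=255, ERR=-110652795/1048576
(3,1): OLD=615181737/8388608 → NEW=0, ERR=615181737/8388608
(3,2): OLD=11400003375/67108864 → NEW=255, ERR=-5712756945/67108864
(3,3): OLD=428594222809/4294967296 → NEW=0, ERR=428594222809/4294967296
(3,4): OLD=6394877377473/34359738368 → NEW=255, ERR=-2366855906367/34359738368
(3,5): OLD=51070193423087/549755813888 → NEW=0, ERR=51070193423087/549755813888
(4,0): OLD=18088963523/134217728 → NEW=255, ERR=-16136557117/134217728
(4,1): OLD=222825988799/2147483648 → NEW=0, ERR=222825988799/2147483648
(4,2): OLD=13612475709373/68719476736 → NEW=255, ERR=-3910990858307/68719476736
(4,3): OLD=160582440455297/1099511627776 → NEW=255, ERR=-119793024627583/1099511627776
(4,4): OLD=2189564791716545/17592186044416 → NEW=0, ERR=2189564791716545/17592186044416
(4,5): OLD=66477925609222823/281474976710656 → NEW=255, ERR=-5298193451994457/281474976710656
(5,0): OLD=5390507611437/34359738368 → NEW=255, ERR=-3371225672403/34359738368
(5,1): OLD=172969271741709/1099511627776 → NEW=255, ERR=-107406193341171/1099511627776
(5,2): OLD=928289349162231/8796093022208 → NEW=0, ERR=928289349162231/8796093022208
(5,3): OLD=62741810185222933/281474976710656 → NEW=255, ERR=-9034308875994347/281474976710656
(5,4): OLD=114567969514717787/562949953421312 → NEW=255, ERR=-28984268607716773/562949953421312
(5,5): OLD=1489533319942791971/9007199254740992 → NEW=255, ERR=-807302490016160989/9007199254740992
Row 0: ...#..
Row 1: #.#..#
Row 2: .#.#.#
Row 3: #.#.#.
Row 4: #.##.#
Row 5: ##.###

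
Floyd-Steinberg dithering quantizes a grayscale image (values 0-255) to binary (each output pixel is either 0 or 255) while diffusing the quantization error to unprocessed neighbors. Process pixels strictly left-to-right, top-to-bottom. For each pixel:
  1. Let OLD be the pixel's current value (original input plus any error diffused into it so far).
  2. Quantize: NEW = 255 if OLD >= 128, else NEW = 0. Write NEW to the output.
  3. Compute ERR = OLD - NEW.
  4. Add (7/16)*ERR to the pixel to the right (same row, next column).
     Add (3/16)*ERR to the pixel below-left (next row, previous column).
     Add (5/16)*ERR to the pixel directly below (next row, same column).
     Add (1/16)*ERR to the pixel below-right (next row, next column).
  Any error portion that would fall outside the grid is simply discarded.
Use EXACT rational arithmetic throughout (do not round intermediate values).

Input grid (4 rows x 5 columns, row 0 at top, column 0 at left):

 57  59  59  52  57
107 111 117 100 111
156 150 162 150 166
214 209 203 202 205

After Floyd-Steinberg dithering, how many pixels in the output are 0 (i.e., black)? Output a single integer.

Answer: 9

Derivation:
(0,0): OLD=57 → NEW=0, ERR=57
(0,1): OLD=1343/16 → NEW=0, ERR=1343/16
(0,2): OLD=24505/256 → NEW=0, ERR=24505/256
(0,3): OLD=384527/4096 → NEW=0, ERR=384527/4096
(0,4): OLD=6427241/65536 → NEW=0, ERR=6427241/65536
(1,0): OLD=35981/256 → NEW=255, ERR=-29299/256
(1,1): OLD=222555/2048 → NEW=0, ERR=222555/2048
(1,2): OLD=14241271/65536 → NEW=255, ERR=-2470409/65536
(1,3): OLD=35970475/262144 → NEW=255, ERR=-30876245/262144
(1,4): OLD=402588577/4194304 → NEW=0, ERR=402588577/4194304
(2,0): OLD=4607513/32768 → NEW=255, ERR=-3748327/32768
(2,1): OLD=125506851/1048576 → NEW=0, ERR=125506851/1048576
(2,2): OLD=3142257449/16777216 → NEW=255, ERR=-1135932631/16777216
(2,3): OLD=26632029803/268435456 → NEW=0, ERR=26632029803/268435456
(2,4): OLD=996599849517/4294967296 → NEW=255, ERR=-98616810963/4294967296
(3,0): OLD=3367112457/16777216 → NEW=255, ERR=-911077623/16777216
(3,1): OLD=27219536853/134217728 → NEW=255, ERR=-7005983787/134217728
(3,2): OLD=794945820855/4294967296 → NEW=255, ERR=-300270839625/4294967296
(3,3): OLD=1665418952639/8589934592 → NEW=255, ERR=-525014368321/8589934592
(3,4): OLD=24365941727579/137438953472 → NEW=255, ERR=-10680991407781/137438953472
Output grid:
  Row 0: .....  (5 black, running=5)
  Row 1: #.##.  (2 black, running=7)
  Row 2: #.#.#  (2 black, running=9)
  Row 3: #####  (0 black, running=9)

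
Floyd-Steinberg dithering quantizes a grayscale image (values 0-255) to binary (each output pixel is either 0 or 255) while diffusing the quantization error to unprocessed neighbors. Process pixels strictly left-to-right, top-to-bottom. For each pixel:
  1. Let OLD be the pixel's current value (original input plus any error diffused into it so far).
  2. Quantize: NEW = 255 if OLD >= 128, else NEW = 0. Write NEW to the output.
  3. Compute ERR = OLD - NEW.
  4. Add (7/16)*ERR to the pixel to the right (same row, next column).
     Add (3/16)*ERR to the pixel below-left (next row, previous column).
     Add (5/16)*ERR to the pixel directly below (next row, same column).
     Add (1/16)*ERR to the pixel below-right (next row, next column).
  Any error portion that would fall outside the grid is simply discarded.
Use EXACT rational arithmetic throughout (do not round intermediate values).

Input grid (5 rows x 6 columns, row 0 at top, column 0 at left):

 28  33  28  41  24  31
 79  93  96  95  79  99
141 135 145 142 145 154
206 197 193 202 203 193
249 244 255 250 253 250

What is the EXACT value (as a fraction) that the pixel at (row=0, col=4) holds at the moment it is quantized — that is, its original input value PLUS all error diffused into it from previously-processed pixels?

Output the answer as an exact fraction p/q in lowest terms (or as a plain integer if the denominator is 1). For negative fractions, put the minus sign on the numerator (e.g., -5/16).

Answer: 836995/16384

Derivation:
(0,0): OLD=28 → NEW=0, ERR=28
(0,1): OLD=181/4 → NEW=0, ERR=181/4
(0,2): OLD=3059/64 → NEW=0, ERR=3059/64
(0,3): OLD=63397/1024 → NEW=0, ERR=63397/1024
(0,4): OLD=836995/16384 → NEW=0, ERR=836995/16384
Target (0,4): original=24, with diffused error = 836995/16384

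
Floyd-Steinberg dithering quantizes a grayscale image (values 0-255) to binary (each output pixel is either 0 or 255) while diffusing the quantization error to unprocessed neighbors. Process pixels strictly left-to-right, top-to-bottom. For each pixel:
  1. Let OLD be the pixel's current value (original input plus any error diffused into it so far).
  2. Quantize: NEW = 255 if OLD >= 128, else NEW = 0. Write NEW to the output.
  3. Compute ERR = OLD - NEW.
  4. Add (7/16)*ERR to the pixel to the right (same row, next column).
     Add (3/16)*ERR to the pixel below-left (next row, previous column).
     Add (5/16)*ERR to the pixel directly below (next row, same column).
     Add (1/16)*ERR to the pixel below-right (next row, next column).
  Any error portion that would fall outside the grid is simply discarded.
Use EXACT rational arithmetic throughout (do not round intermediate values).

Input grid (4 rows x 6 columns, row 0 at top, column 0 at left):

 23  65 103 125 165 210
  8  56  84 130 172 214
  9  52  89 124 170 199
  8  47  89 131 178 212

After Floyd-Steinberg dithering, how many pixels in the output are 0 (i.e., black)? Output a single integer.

Answer: 13

Derivation:
(0,0): OLD=23 → NEW=0, ERR=23
(0,1): OLD=1201/16 → NEW=0, ERR=1201/16
(0,2): OLD=34775/256 → NEW=255, ERR=-30505/256
(0,3): OLD=298465/4096 → NEW=0, ERR=298465/4096
(0,4): OLD=12902695/65536 → NEW=255, ERR=-3808985/65536
(0,5): OLD=193538065/1048576 → NEW=255, ERR=-73848815/1048576
(1,0): OLD=7491/256 → NEW=0, ERR=7491/256
(1,1): OLD=146133/2048 → NEW=0, ERR=146133/2048
(1,2): OLD=6313337/65536 → NEW=0, ERR=6313337/65536
(1,3): OLD=46287301/262144 → NEW=255, ERR=-20559419/262144
(1,4): OLD=1860159215/16777216 → NEW=0, ERR=1860159215/16777216
(1,5): OLD=63583296729/268435456 → NEW=255, ERR=-4867744551/268435456
(2,0): OLD=1032951/32768 → NEW=0, ERR=1032951/32768
(2,1): OLD=113226253/1048576 → NEW=0, ERR=113226253/1048576
(2,2): OLD=2618930023/16777216 → NEW=255, ERR=-1659260057/16777216
(2,3): OLD=11144426991/134217728 → NEW=0, ERR=11144426991/134217728
(2,4): OLD=999323076685/4294967296 → NEW=255, ERR=-95893583795/4294967296
(2,5): OLD=13090701978859/68719476736 → NEW=255, ERR=-4432764588821/68719476736
(3,0): OLD=639168647/16777216 → NEW=0, ERR=639168647/16777216
(3,1): OLD=10849918971/134217728 → NEW=0, ERR=10849918971/134217728
(3,2): OLD=124315658273/1073741824 → NEW=0, ERR=124315658273/1073741824
(3,3): OLD=13553746876643/68719476736 → NEW=255, ERR=-3969719691037/68719476736
(3,4): OLD=76330599028099/549755813888 → NEW=255, ERR=-63857133513341/549755813888
(3,5): OLD=1228186823836109/8796093022208 → NEW=255, ERR=-1014816896826931/8796093022208
Output grid:
  Row 0: ..#.##  (3 black, running=3)
  Row 1: ...#.#  (4 black, running=7)
  Row 2: ..#.##  (3 black, running=10)
  Row 3: ...###  (3 black, running=13)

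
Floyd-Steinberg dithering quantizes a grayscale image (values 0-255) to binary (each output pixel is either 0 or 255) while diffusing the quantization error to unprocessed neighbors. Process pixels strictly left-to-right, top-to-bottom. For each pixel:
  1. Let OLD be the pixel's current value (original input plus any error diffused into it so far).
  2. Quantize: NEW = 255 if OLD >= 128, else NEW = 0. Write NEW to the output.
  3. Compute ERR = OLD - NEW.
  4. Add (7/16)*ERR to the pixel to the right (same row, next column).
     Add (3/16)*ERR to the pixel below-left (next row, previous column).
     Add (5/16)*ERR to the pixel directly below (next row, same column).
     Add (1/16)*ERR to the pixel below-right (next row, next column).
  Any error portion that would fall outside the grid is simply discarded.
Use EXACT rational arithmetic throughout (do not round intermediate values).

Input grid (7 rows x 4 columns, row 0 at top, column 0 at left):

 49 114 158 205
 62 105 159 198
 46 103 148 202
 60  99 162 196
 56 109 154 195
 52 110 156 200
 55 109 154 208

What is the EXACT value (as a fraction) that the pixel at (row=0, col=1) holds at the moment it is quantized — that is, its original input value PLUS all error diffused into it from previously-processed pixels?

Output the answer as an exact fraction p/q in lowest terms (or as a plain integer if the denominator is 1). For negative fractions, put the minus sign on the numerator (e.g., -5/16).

(0,0): OLD=49 → NEW=0, ERR=49
(0,1): OLD=2167/16 → NEW=255, ERR=-1913/16
Target (0,1): original=114, with diffused error = 2167/16

Answer: 2167/16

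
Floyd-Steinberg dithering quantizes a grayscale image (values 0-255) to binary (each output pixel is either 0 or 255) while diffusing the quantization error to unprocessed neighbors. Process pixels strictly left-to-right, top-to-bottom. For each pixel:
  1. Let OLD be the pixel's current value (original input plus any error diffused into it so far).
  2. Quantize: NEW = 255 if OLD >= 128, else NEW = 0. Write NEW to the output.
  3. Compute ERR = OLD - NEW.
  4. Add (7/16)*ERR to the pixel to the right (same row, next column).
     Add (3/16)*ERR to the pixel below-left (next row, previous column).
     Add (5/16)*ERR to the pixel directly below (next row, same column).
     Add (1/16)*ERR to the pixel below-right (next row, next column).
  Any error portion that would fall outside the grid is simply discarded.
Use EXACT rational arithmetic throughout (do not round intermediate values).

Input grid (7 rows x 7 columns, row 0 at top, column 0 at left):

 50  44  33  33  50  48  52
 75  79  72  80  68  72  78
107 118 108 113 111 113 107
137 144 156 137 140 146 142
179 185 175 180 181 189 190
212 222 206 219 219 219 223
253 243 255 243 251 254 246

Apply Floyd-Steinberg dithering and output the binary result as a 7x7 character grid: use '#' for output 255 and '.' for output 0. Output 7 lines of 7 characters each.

(0,0): OLD=50 → NEW=0, ERR=50
(0,1): OLD=527/8 → NEW=0, ERR=527/8
(0,2): OLD=7913/128 → NEW=0, ERR=7913/128
(0,3): OLD=122975/2048 → NEW=0, ERR=122975/2048
(0,4): OLD=2499225/32768 → NEW=0, ERR=2499225/32768
(0,5): OLD=42660399/524288 → NEW=0, ERR=42660399/524288
(0,6): OLD=734830409/8388608 → NEW=0, ERR=734830409/8388608
(1,0): OLD=13181/128 → NEW=0, ERR=13181/128
(1,1): OLD=163179/1024 → NEW=255, ERR=-97941/1024
(1,2): OLD=2124999/32768 → NEW=0, ERR=2124999/32768
(1,3): OLD=19044859/131072 → NEW=255, ERR=-14378501/131072
(1,4): OLD=527228113/8388608 → NEW=0, ERR=527228113/8388608
(1,5): OLD=9805698977/67108864 → NEW=255, ERR=-7307061343/67108864
(1,6): OLD=67456180303/1073741824 → NEW=0, ERR=67456180303/1073741824
(2,0): OLD=1986505/16384 → NEW=0, ERR=1986505/16384
(2,1): OLD=83755827/524288 → NEW=255, ERR=-49937613/524288
(2,2): OLD=503718489/8388608 → NEW=0, ERR=503718489/8388608
(2,3): OLD=8108598225/67108864 → NEW=0, ERR=8108598225/67108864
(2,4): OLD=83875839009/536870912 → NEW=255, ERR=-53026243551/536870912
(2,5): OLD=884246640011/17179869184 → NEW=0, ERR=884246640011/17179869184
(2,6): OLD=39127549243517/274877906944 → NEW=255, ERR=-30966317027203/274877906944
(3,0): OLD=1317267257/8388608 → NEW=255, ERR=-821827783/8388608
(3,1): OLD=6053897669/67108864 → NEW=0, ERR=6053897669/67108864
(3,2): OLD=123981763999/536870912 → NEW=255, ERR=-12920318561/536870912
(3,3): OLD=320970497705/2147483648 → NEW=255, ERR=-226637832535/2147483648
(3,4): OLD=22035530447673/274877906944 → NEW=0, ERR=22035530447673/274877906944
(3,5): OLD=373527423588027/2199023255552 → NEW=255, ERR=-187223506577733/2199023255552
(3,6): OLD=2560147179403301/35184372088832 → NEW=0, ERR=2560147179403301/35184372088832
(4,0): OLD=177488368183/1073741824 → NEW=255, ERR=-96315796937/1073741824
(4,1): OLD=2805661166411/17179869184 → NEW=255, ERR=-1575205475509/17179869184
(4,2): OLD=31120434239301/274877906944 → NEW=0, ERR=31120434239301/274877906944
(4,3): OLD=461967293545607/2199023255552 → NEW=255, ERR=-98783636620153/2199023255552
(4,4): OLD=2882279724697701/17592186044416 → NEW=255, ERR=-1603727716628379/17592186044416
(4,5): OLD=79468462073124069/562949953421312 → NEW=255, ERR=-64083776049310491/562949953421312
(4,6): OLD=1419663982723979475/9007199254740992 → NEW=255, ERR=-877171827234973485/9007199254740992
(5,0): OLD=45843236090641/274877906944 → NEW=255, ERR=-24250630180079/274877906944
(5,1): OLD=374649967432923/2199023255552 → NEW=255, ERR=-186100962732837/2199023255552
(5,2): OLD=3346057035007981/17592186044416 → NEW=255, ERR=-1139950406318099/17592186044416
(5,3): OLD=23446273116015489/140737488355328 → NEW=255, ERR=-12441786414593151/140737488355328
(5,4): OLD=1150070243396437739/9007199254740992 → NEW=0, ERR=1150070243396437739/9007199254740992
(5,5): OLD=15516195867912005179/72057594037927936 → NEW=255, ERR=-2858490611759618501/72057594037927936
(5,6): OLD=193802464821298863893/1152921504606846976 → NEW=255, ERR=-100192518853447114987/1152921504606846976
(6,0): OLD=7373318043072825/35184372088832 → NEW=255, ERR=-1598696839579335/35184372088832
(6,1): OLD=100774100684737805/562949953421312 → NEW=255, ERR=-42778137437696755/562949953421312
(6,2): OLD=1618053499449455751/9007199254740992 → NEW=255, ERR=-678782310509497209/9007199254740992
(6,3): OLD=14576849499175567321/72057594037927936 → NEW=255, ERR=-3797836980496056359/72057594037927936
(6,4): OLD=36731947756144144651/144115188075855872 → NEW=255, ERR=-17425203199102709/144115188075855872
(6,5): OLD=4302449368996709564311/18446744073709551616 → NEW=255, ERR=-401470369799226097769/18446744073709551616
(6,6): OLD=61048916980639980940977/295147905179352825856 → NEW=255, ERR=-14213798840094989652303/295147905179352825856
Row 0: .......
Row 1: .#.#.#.
Row 2: .#..#.#
Row 3: #.##.#.
Row 4: ##.####
Row 5: ####.##
Row 6: #######

Answer: .......
.#.#.#.
.#..#.#
#.##.#.
##.####
####.##
#######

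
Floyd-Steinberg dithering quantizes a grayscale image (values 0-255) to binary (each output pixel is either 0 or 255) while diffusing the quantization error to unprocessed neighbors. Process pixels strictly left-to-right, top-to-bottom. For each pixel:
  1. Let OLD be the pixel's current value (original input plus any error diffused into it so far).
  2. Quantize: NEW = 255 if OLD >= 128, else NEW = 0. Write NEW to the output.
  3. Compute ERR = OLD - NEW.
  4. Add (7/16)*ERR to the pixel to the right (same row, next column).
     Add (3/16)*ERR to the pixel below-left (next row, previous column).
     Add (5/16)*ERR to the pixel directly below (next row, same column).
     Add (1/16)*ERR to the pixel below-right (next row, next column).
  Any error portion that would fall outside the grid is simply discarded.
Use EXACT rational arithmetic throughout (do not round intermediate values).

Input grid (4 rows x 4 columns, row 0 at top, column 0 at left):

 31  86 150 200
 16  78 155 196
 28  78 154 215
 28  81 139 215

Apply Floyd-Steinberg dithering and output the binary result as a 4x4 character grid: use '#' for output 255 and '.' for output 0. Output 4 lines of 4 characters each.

Answer: ..##
..##
.#.#
..##

Derivation:
(0,0): OLD=31 → NEW=0, ERR=31
(0,1): OLD=1593/16 → NEW=0, ERR=1593/16
(0,2): OLD=49551/256 → NEW=255, ERR=-15729/256
(0,3): OLD=709097/4096 → NEW=255, ERR=-335383/4096
(1,0): OLD=11355/256 → NEW=0, ERR=11355/256
(1,1): OLD=243581/2048 → NEW=0, ERR=243581/2048
(1,2): OLD=11711553/65536 → NEW=255, ERR=-5000127/65536
(1,3): OLD=139662743/1048576 → NEW=255, ERR=-127724137/1048576
(2,0): OLD=2102447/32768 → NEW=0, ERR=2102447/32768
(2,1): OLD=138102645/1048576 → NEW=255, ERR=-129284235/1048576
(2,2): OLD=127529065/2097152 → NEW=0, ERR=127529065/2097152
(2,3): OLD=6669660901/33554432 → NEW=255, ERR=-1886719259/33554432
(3,0): OLD=418300863/16777216 → NEW=0, ERR=418300863/16777216
(3,1): OLD=18465789601/268435456 → NEW=0, ERR=18465789601/268435456
(3,2): OLD=729501556575/4294967296 → NEW=255, ERR=-365715103905/4294967296
(3,3): OLD=11268360970265/68719476736 → NEW=255, ERR=-6255105597415/68719476736
Row 0: ..##
Row 1: ..##
Row 2: .#.#
Row 3: ..##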